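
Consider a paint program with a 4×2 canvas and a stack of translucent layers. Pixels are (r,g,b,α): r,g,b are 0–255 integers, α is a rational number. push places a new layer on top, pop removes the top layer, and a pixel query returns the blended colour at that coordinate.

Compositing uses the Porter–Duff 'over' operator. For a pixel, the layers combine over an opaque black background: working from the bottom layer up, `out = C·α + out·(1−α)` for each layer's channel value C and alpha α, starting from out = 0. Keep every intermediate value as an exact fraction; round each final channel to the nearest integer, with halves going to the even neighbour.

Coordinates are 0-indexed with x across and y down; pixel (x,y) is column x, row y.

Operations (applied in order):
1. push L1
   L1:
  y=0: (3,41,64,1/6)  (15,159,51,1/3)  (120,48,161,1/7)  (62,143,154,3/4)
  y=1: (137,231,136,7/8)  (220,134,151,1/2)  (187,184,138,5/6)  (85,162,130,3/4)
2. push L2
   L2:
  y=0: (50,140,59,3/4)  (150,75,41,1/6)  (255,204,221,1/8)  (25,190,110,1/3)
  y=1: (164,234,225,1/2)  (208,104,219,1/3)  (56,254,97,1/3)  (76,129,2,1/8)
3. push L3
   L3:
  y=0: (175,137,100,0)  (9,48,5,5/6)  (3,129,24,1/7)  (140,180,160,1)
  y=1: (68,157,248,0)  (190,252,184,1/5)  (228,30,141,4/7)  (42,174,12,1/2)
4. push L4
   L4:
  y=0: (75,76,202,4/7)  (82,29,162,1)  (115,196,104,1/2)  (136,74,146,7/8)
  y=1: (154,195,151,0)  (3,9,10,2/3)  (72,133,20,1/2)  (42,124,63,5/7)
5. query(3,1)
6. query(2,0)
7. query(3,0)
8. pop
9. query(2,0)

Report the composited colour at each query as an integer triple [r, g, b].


query (3,1) [L1,L2,L3,L4] — begin 0,0,0
+L1 (α=3/4) → [255/4, 243/2, 195/2]
+L2 (α=1/8) → [2089/32, 1959/16, 1369/16]
+L3 (α=1/2) → [3433/64, 4743/32, 1561/32]
+L4 (α=5/7) → [10153/224, 14663/112, 943/16]
rounded: [45, 131, 59]

at x=2,y=0 over L1,L2,L3,L4:
after L1 α=1/7: [120/7, 48/7, 23]
after L2 α=1/8: [375/8, 63/2, 191/4]
after L3 α=1/7: [1137/28, 318/7, 621/14]
after L4 α=1/2: [4357/56, 845/7, 2077/28]
→ [78, 121, 74]

query (3,0) [L1,L2,L3,L4] — begin 0,0,0
L1 α=3/4: [93/2, 429/4, 231/2]
L2 α=1/3: [118/3, 809/6, 341/3]
L3 α=1: [140, 180, 160]
L4 α=7/8: [273/2, 349/4, 591/4]
rounded: [136, 87, 148]

(2,0) stack=L1,L2,L3; from [0,0,0]:
L1 α=1/7: [120/7, 48/7, 23]
L2 α=1/8: [375/8, 63/2, 191/4]
L3 α=1/7: [1137/28, 318/7, 621/14]
= [41, 45, 44]


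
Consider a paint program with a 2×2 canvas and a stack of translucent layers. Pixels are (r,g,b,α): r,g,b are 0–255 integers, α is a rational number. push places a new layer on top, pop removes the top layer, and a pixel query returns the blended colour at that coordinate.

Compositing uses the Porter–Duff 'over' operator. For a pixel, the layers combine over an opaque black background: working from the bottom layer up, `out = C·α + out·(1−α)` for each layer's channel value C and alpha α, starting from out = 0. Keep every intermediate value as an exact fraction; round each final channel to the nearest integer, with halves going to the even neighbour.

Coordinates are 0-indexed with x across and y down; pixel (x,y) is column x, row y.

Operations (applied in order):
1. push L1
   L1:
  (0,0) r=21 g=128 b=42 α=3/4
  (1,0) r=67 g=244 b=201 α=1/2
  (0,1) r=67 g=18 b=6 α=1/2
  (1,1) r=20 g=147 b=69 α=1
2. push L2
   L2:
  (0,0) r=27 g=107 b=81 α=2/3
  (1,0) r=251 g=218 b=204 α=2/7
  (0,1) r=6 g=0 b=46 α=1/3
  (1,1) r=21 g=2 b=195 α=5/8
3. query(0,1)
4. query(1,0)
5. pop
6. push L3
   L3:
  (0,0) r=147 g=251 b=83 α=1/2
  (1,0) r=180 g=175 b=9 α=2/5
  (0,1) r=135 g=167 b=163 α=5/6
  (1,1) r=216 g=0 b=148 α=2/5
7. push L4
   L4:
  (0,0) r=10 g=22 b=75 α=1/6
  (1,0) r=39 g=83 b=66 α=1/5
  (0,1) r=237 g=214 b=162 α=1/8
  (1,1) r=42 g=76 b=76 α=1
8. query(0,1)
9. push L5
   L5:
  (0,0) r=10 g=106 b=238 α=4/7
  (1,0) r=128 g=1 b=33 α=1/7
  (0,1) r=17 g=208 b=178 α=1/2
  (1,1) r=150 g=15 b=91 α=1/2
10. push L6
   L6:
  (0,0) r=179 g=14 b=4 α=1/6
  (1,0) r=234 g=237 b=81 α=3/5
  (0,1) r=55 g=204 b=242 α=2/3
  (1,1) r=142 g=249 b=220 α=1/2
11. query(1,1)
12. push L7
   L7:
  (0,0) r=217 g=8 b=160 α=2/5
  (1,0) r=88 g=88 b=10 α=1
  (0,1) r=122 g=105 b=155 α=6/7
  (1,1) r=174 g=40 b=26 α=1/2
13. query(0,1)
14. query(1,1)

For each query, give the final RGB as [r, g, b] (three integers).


query (0,1) [L1,L2] — begin 0,0,0
after L1 α=1/2: [67/2, 9, 3]
after L2 α=1/3: [73/3, 6, 52/3]
= [24, 6, 17]

at x=1,y=0 over L1,L2:
after L1 α=1/2: [67/2, 122, 201/2]
after L2 α=2/7: [1339/14, 1046/7, 1821/14]
→ [96, 149, 130]

query (0,1) [L1,L3,L4] — begin 0,0,0
+L1 (α=1/2) → [67/2, 9, 3]
+L3 (α=5/6) → [1417/12, 422/3, 409/3]
+L4 (α=1/8) → [12763/96, 899/6, 3349/24]
→ [133, 150, 140]

(1,1) stack=L1,L3,L4,L5,L6; from [0,0,0]:
+L1 (α=1) → [20, 147, 69]
+L3 (α=2/5) → [492/5, 441/5, 503/5]
+L4 (α=1) → [42, 76, 76]
+L5 (α=1/2) → [96, 91/2, 167/2]
+L6 (α=1/2) → [119, 589/4, 607/4]
rounded: [119, 147, 152]

at x=0,y=1 over L1,L3,L4,L5,L6,L7:
+L1 (α=1/2) → [67/2, 9, 3]
+L3 (α=5/6) → [1417/12, 422/3, 409/3]
+L4 (α=1/8) → [12763/96, 899/6, 3349/24]
+L5 (α=1/2) → [14395/192, 2147/12, 7621/48]
+L6 (α=2/3) → [35515/576, 7043/36, 30853/144]
+L7 (α=6/7) → [457147/4032, 29723/252, 23539/144]
= [113, 118, 163]

query (1,1) [L1,L3,L4,L5,L6,L7] — begin 0,0,0
L1 α=1: [20, 147, 69]
L3 α=2/5: [492/5, 441/5, 503/5]
L4 α=1: [42, 76, 76]
L5 α=1/2: [96, 91/2, 167/2]
L6 α=1/2: [119, 589/4, 607/4]
L7 α=1/2: [293/2, 749/8, 711/8]
rounded: [146, 94, 89]


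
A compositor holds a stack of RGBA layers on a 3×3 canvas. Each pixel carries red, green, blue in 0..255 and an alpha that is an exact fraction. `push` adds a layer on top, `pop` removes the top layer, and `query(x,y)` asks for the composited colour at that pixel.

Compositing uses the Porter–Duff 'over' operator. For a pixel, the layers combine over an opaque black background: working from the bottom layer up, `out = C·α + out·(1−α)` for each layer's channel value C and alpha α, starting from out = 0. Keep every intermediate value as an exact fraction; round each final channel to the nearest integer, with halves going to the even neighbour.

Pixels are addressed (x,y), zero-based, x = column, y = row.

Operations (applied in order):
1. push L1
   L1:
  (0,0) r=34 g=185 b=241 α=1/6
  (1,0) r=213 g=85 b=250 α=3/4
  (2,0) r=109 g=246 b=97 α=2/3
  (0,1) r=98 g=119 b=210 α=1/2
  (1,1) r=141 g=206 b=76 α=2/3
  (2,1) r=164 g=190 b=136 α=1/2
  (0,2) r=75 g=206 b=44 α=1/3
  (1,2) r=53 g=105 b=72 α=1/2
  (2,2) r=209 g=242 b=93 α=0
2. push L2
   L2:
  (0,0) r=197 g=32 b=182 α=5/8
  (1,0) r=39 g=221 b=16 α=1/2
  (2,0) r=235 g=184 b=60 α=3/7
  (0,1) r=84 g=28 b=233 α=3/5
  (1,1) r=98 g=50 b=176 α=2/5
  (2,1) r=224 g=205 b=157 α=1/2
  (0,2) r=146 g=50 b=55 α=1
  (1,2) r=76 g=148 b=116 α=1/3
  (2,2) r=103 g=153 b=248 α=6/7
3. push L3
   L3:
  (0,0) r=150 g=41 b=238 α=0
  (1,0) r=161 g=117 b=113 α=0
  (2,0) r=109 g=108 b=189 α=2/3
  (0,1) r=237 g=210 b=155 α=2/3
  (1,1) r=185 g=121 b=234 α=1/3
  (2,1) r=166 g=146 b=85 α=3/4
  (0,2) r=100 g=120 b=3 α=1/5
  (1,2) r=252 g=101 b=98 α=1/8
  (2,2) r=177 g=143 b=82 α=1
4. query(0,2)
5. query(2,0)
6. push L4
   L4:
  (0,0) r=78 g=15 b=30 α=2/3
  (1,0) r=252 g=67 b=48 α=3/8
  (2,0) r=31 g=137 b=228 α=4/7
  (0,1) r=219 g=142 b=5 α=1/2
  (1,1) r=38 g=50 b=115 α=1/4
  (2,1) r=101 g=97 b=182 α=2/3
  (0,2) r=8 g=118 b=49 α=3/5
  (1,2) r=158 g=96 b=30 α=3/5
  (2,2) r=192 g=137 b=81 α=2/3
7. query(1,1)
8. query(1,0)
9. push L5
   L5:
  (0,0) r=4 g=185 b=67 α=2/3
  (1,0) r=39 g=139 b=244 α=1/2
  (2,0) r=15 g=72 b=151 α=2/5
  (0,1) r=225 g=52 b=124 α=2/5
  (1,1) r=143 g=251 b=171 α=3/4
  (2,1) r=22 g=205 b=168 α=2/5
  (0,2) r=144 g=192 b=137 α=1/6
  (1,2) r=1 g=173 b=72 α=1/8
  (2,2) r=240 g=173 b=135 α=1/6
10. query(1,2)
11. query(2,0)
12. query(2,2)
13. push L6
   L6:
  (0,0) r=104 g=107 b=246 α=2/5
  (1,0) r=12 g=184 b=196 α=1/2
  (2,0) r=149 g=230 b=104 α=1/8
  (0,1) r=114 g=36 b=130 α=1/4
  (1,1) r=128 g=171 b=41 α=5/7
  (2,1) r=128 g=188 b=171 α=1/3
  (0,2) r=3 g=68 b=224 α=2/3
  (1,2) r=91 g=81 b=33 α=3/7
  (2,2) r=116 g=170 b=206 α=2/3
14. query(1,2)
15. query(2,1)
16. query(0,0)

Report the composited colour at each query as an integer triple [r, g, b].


(0,2) stack=L1,L2,L3; from [0,0,0]:
+L1 (α=1/3) → [25, 206/3, 44/3]
+L2 (α=1) → [146, 50, 55]
+L3 (α=1/5) → [684/5, 64, 223/5]
rounded: [137, 64, 45]

query (2,0) [L1,L2,L3] — begin 0,0,0
L1 α=2/3: [218/3, 164, 194/3]
L2 α=3/7: [2987/21, 1208/7, 188/3]
L3 α=2/3: [7565/63, 2720/21, 1322/9]
= [120, 130, 147]

query (1,1) [L1,L2,L3,L4] — begin 0,0,0
after L1 α=2/3: [94, 412/3, 152/3]
after L2 α=2/5: [478/5, 512/5, 504/5]
after L3 α=1/3: [627/5, 543/5, 726/5]
after L4 α=1/4: [2071/20, 1879/20, 2753/20]
= [104, 94, 138]

at x=1,y=0 over L1,L2,L3,L4:
after L1 α=3/4: [639/4, 255/4, 375/2]
after L2 α=1/2: [795/8, 1139/8, 407/4]
after L3 α=0: [795/8, 1139/8, 407/4]
after L4 α=3/8: [10023/64, 7303/64, 2611/32]
= [157, 114, 82]

at x=1,y=2 over L1,L2,L3,L4,L5:
L1 α=1/2: [53/2, 105/2, 36]
L2 α=1/3: [43, 253/3, 188/3]
L3 α=1/8: [553/8, 1037/12, 805/12]
L4 α=3/5: [2449/20, 553/6, 269/6]
L5 α=1/8: [17163/160, 4909/48, 2315/48]
= [107, 102, 48]

(2,0) stack=L1,L2,L3,L4,L5; from [0,0,0]:
after L1 α=2/3: [218/3, 164, 194/3]
after L2 α=3/7: [2987/21, 1208/7, 188/3]
after L3 α=2/3: [7565/63, 2720/21, 1322/9]
after L4 α=4/7: [10169/147, 6556/49, 4058/21]
after L5 α=2/5: [11639/245, 26724/245, 6172/35]
= [48, 109, 176]

at x=2,y=2 over L1,L2,L3,L4,L5:
+L1 (α=0) → [0, 0, 0]
+L2 (α=6/7) → [618/7, 918/7, 1488/7]
+L3 (α=1) → [177, 143, 82]
+L4 (α=2/3) → [187, 139, 244/3]
+L5 (α=1/6) → [1175/6, 434/3, 1625/18]
rounded: [196, 145, 90]

at x=1,y=2 over L1,L2,L3,L4,L5,L6:
L1 α=1/2: [53/2, 105/2, 36]
L2 α=1/3: [43, 253/3, 188/3]
L3 α=1/8: [553/8, 1037/12, 805/12]
L4 α=3/5: [2449/20, 553/6, 269/6]
L5 α=1/8: [17163/160, 4909/48, 2315/48]
L6 α=3/7: [28083/280, 7825/84, 3503/84]
= [100, 93, 42]

query (2,1) [L1,L2,L3,L4,L5,L6] — begin 0,0,0
L1 α=1/2: [82, 95, 68]
L2 α=1/2: [153, 150, 225/2]
L3 α=3/4: [651/4, 147, 735/8]
L4 α=2/3: [1459/12, 341/3, 3647/24]
L5 α=2/5: [327/4, 751/5, 1267/8]
L6 α=1/3: [583/6, 814/5, 1951/12]
rounded: [97, 163, 163]

query (0,0) [L1,L2,L3,L4,L5,L6] — begin 0,0,0
+L1 (α=1/6) → [17/3, 185/6, 241/6]
+L2 (α=5/8) → [501/4, 505/16, 2061/16]
+L3 (α=0) → [501/4, 505/16, 2061/16]
+L4 (α=2/3) → [375/4, 985/48, 1007/16]
+L5 (α=2/3) → [407/12, 18745/144, 3151/48]
+L6 (α=2/5) → [1239/20, 29017/240, 11023/80]
→ [62, 121, 138]


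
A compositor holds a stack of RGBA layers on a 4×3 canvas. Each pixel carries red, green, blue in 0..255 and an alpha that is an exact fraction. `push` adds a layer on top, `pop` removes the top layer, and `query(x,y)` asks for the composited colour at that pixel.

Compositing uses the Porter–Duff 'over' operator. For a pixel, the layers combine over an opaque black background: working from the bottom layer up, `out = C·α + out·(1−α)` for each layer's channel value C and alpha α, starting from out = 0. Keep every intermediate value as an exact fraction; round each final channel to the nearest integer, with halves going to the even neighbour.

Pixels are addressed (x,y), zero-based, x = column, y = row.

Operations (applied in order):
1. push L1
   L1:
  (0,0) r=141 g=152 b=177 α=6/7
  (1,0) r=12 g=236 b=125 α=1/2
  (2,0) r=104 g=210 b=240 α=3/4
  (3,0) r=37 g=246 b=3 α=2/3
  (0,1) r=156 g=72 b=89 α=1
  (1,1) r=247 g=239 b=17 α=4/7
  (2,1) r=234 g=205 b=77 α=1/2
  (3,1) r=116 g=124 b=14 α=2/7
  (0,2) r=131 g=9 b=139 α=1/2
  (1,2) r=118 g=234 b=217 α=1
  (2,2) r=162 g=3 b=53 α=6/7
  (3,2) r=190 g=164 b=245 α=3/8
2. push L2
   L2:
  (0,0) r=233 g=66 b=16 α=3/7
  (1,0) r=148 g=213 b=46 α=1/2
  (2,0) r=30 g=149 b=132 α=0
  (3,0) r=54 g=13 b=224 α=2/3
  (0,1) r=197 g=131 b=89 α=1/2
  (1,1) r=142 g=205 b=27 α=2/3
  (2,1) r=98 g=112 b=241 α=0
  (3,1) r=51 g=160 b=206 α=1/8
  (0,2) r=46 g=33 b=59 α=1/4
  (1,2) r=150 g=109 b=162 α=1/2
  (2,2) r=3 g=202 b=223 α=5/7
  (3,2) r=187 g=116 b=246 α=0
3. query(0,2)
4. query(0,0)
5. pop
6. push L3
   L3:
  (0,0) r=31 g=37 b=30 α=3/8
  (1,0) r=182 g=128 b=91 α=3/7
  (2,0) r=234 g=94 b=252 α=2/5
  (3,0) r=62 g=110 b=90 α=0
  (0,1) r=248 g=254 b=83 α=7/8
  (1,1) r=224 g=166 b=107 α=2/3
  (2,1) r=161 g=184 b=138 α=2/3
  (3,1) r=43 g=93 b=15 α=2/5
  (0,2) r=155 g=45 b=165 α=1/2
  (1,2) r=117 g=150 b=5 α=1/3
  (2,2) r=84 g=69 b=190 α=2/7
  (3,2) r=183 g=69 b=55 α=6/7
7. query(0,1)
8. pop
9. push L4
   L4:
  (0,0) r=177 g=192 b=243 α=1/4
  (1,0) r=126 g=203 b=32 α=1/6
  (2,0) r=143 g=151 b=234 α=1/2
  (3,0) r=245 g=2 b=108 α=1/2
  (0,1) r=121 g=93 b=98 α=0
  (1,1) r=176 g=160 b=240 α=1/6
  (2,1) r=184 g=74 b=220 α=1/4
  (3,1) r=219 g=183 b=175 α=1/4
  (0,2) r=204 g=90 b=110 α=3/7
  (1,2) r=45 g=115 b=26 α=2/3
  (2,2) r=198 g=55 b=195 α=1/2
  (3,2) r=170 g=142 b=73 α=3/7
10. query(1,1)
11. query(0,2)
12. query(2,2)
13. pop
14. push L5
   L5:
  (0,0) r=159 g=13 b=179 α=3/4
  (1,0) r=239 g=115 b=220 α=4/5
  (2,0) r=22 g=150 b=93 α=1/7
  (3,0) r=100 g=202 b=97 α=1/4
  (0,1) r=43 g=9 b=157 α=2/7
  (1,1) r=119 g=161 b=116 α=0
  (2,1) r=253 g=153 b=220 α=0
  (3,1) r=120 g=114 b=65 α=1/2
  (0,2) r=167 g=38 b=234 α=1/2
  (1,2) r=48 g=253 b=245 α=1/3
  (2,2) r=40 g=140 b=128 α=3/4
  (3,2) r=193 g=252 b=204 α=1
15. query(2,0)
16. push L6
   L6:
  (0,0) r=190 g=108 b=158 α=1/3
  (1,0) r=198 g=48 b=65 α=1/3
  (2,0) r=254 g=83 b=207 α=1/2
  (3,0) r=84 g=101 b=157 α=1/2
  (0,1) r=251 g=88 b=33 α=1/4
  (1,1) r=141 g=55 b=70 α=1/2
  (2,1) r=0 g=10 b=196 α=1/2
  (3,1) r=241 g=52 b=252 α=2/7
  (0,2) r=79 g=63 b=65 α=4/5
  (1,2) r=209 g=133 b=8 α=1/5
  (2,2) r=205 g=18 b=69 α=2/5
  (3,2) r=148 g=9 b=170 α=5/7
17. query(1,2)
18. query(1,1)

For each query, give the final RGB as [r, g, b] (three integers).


query (0,2) [L1,L2] — begin 0,0,0
+L1 (α=1/2) → [131/2, 9/2, 139/2]
+L2 (α=1/4) → [485/8, 93/8, 535/8]
= [61, 12, 67]

(0,0) stack=L1,L2; from [0,0,0]:
after L1 α=6/7: [846/7, 912/7, 1062/7]
after L2 α=3/7: [8277/49, 5034/49, 4584/49]
rounded: [169, 103, 94]

at x=0,y=1 over L1,L3:
+L1 (α=1) → [156, 72, 89]
+L3 (α=7/8) → [473/2, 925/4, 335/4]
→ [236, 231, 84]

(1,1) stack=L1,L4; from [0,0,0]:
L1 α=4/7: [988/7, 956/7, 68/7]
L4 α=1/6: [3086/21, 2950/21, 1010/21]
rounded: [147, 140, 48]

at x=0,y=2 over L1,L4:
+L1 (α=1/2) → [131/2, 9/2, 139/2]
+L4 (α=3/7) → [874/7, 288/7, 608/7]
rounded: [125, 41, 87]

query (2,2) [L1,L4] — begin 0,0,0
+L1 (α=6/7) → [972/7, 18/7, 318/7]
+L4 (α=1/2) → [1179/7, 403/14, 1683/14]
= [168, 29, 120]

at x=2,y=0 over L1,L5:
after L1 α=3/4: [78, 315/2, 180]
after L5 α=1/7: [70, 1095/7, 1173/7]
→ [70, 156, 168]

query (1,2) [L1,L5,L6] — begin 0,0,0
+L1 (α=1) → [118, 234, 217]
+L5 (α=1/3) → [284/3, 721/3, 679/3]
+L6 (α=1/5) → [1763/15, 3283/15, 548/3]
= [118, 219, 183]

(1,1) stack=L1,L5,L6; from [0,0,0]:
+L1 (α=4/7) → [988/7, 956/7, 68/7]
+L5 (α=0) → [988/7, 956/7, 68/7]
+L6 (α=1/2) → [1975/14, 1341/14, 279/7]
= [141, 96, 40]


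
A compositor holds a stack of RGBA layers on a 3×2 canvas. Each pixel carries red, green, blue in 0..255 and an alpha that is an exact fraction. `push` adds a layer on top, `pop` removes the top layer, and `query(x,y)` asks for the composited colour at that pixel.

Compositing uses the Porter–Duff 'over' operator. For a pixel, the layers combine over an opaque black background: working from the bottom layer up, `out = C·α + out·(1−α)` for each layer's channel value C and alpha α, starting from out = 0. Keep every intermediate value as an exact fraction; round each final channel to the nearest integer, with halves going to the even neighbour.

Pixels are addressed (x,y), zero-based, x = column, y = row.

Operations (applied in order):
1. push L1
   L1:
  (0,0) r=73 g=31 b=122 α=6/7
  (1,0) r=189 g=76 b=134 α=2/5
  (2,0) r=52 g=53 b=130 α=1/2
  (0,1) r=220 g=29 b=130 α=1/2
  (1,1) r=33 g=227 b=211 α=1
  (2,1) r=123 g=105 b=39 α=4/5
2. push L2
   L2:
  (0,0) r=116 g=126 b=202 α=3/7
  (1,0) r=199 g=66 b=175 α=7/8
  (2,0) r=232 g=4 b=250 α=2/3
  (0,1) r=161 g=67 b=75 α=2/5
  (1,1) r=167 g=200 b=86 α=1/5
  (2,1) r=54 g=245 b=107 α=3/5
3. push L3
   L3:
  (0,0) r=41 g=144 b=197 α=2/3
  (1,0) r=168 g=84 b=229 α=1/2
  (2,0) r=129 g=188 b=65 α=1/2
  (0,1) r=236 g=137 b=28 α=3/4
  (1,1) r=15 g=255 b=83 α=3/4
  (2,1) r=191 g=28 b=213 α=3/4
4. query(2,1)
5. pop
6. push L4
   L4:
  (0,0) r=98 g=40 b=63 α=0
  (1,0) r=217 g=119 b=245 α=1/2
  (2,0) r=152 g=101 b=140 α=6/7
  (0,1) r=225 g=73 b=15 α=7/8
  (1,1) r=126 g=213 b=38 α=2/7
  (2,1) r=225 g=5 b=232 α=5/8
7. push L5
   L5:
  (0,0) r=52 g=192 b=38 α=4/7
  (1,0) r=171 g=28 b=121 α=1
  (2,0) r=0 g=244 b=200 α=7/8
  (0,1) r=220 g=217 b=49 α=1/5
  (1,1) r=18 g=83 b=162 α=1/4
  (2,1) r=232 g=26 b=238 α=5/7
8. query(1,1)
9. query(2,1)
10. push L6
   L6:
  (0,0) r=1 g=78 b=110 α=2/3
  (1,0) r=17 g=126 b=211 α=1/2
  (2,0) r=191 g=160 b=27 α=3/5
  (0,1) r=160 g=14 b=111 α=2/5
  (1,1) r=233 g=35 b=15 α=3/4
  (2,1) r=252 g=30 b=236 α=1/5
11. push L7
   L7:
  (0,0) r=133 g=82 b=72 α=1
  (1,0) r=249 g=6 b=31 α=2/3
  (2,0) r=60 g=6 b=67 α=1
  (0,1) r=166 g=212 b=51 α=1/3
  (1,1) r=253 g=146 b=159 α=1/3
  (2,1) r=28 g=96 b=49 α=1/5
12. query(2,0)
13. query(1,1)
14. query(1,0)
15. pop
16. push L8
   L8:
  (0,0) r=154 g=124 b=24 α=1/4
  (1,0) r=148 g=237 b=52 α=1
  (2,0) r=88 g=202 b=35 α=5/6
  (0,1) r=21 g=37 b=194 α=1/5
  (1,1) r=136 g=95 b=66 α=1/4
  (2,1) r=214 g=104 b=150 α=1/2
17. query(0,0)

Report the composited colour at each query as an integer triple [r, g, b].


query (2,1) [L1,L2,L3] — begin 0,0,0
+L1 (α=4/5) → [492/5, 84, 156/5]
+L2 (α=3/5) → [1794/25, 903/5, 1917/25]
+L3 (α=3/4) → [16119/100, 1323/20, 4473/25]
→ [161, 66, 179]

query (1,1) [L1,L2,L4,L5] — begin 0,0,0
L1 α=1: [33, 227, 211]
L2 α=1/5: [299/5, 1108/5, 186]
L4 α=2/7: [551/7, 1534/7, 1006/7]
L5 α=1/4: [1779/28, 5183/28, 1038/7]
→ [64, 185, 148]

query (2,1) [L1,L2,L4,L5] — begin 0,0,0
+L1 (α=4/5) → [492/5, 84, 156/5]
+L2 (α=3/5) → [1794/25, 903/5, 1917/25]
+L4 (α=5/8) → [33507/200, 1417/20, 34751/200]
+L5 (α=5/7) → [149507/700, 2717/70, 153751/700]
→ [214, 39, 220]

(2,0) stack=L1,L2,L4,L5,L6,L7; from [0,0,0]:
after L1 α=1/2: [26, 53/2, 65]
after L2 α=2/3: [490/3, 23/2, 565/3]
after L4 α=6/7: [3226/21, 1235/14, 3085/21]
after L5 α=7/8: [1613/84, 25147/112, 32485/168]
after L6 α=3/5: [25679/210, 52027/280, 39289/420]
after L7 α=1: [60, 6, 67]
rounded: [60, 6, 67]

(1,1) stack=L1,L2,L4,L5,L6,L7; from [0,0,0]:
L1 α=1: [33, 227, 211]
L2 α=1/5: [299/5, 1108/5, 186]
L4 α=2/7: [551/7, 1534/7, 1006/7]
L5 α=1/4: [1779/28, 5183/28, 1038/7]
L6 α=3/4: [21351/112, 8123/112, 1353/28]
L7 α=1/3: [35519/168, 5433/56, 1193/14]
rounded: [211, 97, 85]

query (1,0) [L1,L2,L4,L5,L6,L7] — begin 0,0,0
+L1 (α=2/5) → [378/5, 152/5, 268/5]
+L2 (α=7/8) → [7343/40, 1231/20, 6393/40]
+L4 (α=1/2) → [16023/80, 3611/40, 16193/80]
+L5 (α=1) → [171, 28, 121]
+L6 (α=1/2) → [94, 77, 166]
+L7 (α=2/3) → [592/3, 89/3, 76]
= [197, 30, 76]

query (0,0) [L1,L2,L4,L5,L6,L8] — begin 0,0,0
L1 α=6/7: [438/7, 186/7, 732/7]
L2 α=3/7: [4188/49, 3390/49, 7170/49]
L4 α=0: [4188/49, 3390/49, 7170/49]
L5 α=4/7: [22756/343, 47802/343, 28958/343]
L6 α=2/3: [7814/343, 33770/343, 34806/343]
L8 α=1/4: [19066/343, 71921/686, 56325/686]
→ [56, 105, 82]


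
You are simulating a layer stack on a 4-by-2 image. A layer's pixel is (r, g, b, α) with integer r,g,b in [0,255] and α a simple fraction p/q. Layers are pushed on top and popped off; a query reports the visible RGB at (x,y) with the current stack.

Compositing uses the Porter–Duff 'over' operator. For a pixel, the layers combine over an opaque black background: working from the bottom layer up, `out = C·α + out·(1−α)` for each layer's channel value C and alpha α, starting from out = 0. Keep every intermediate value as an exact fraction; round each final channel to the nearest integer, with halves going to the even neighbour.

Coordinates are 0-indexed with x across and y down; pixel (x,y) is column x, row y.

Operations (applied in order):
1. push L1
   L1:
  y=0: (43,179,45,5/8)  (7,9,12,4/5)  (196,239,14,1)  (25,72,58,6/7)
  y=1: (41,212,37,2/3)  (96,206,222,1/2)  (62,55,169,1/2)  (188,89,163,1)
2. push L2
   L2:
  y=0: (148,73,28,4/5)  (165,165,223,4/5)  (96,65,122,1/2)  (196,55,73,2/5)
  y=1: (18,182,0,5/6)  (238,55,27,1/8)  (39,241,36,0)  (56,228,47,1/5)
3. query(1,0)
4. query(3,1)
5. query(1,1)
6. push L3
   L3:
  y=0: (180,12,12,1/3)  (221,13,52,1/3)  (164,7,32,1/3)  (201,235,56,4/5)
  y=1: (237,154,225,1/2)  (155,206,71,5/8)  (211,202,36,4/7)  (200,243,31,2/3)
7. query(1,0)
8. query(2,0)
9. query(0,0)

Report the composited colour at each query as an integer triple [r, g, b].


at x=1,y=0 over L1,L2:
after L1 α=4/5: [28/5, 36/5, 48/5]
after L2 α=4/5: [3328/25, 3336/25, 4508/25]
rounded: [133, 133, 180]

query (3,1) [L1,L2] — begin 0,0,0
after L1 α=1: [188, 89, 163]
after L2 α=1/5: [808/5, 584/5, 699/5]
→ [162, 117, 140]

(1,1) stack=L1,L2; from [0,0,0]:
after L1 α=1/2: [48, 103, 111]
after L2 α=1/8: [287/4, 97, 201/2]
rounded: [72, 97, 100]

at x=1,y=0 over L1,L2,L3:
after L1 α=4/5: [28/5, 36/5, 48/5]
after L2 α=4/5: [3328/25, 3336/25, 4508/25]
after L3 α=1/3: [12181/75, 6997/75, 10316/75]
= [162, 93, 138]

at x=2,y=0 over L1,L2,L3:
L1 α=1: [196, 239, 14]
L2 α=1/2: [146, 152, 68]
L3 α=1/3: [152, 311/3, 56]
→ [152, 104, 56]

at x=0,y=0 over L1,L2,L3:
after L1 α=5/8: [215/8, 895/8, 225/8]
after L2 α=4/5: [4951/40, 3231/40, 1121/40]
after L3 α=1/3: [8551/60, 1157/20, 1361/60]
= [143, 58, 23]


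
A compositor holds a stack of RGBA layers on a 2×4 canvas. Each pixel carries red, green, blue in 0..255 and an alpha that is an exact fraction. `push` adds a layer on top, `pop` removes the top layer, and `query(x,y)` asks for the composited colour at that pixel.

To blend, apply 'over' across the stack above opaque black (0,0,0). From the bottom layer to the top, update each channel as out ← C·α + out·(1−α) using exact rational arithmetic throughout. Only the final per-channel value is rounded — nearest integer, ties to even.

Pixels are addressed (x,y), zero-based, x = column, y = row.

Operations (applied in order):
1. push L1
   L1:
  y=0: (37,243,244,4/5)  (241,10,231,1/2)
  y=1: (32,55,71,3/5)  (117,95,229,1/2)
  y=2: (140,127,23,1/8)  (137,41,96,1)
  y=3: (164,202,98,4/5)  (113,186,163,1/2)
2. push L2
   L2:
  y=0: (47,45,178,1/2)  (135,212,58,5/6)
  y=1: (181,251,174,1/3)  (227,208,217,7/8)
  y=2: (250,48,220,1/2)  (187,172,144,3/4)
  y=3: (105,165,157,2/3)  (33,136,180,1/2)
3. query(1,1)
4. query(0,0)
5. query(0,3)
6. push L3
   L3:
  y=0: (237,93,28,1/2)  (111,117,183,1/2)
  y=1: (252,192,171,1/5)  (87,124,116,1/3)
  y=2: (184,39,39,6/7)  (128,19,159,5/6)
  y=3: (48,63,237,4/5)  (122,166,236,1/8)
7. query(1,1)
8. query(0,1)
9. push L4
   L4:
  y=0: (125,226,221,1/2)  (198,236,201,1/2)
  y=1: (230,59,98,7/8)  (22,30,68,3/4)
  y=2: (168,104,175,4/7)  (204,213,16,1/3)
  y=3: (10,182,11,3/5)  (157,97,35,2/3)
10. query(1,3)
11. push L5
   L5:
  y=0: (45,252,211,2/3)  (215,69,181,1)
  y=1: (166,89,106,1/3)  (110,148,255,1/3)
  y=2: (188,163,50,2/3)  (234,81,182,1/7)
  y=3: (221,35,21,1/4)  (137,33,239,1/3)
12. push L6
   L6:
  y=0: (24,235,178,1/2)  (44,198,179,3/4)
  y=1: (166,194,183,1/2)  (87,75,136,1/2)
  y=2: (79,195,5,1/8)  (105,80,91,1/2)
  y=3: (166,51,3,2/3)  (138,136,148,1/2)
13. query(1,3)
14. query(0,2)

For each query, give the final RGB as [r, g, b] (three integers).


(1,1) stack=L1,L2; from [0,0,0]:
after L1 α=1/2: [117/2, 95/2, 229/2]
after L2 α=7/8: [3295/16, 3007/16, 3267/16]
→ [206, 188, 204]

(0,0) stack=L1,L2; from [0,0,0]:
L1 α=4/5: [148/5, 972/5, 976/5]
L2 α=1/2: [383/10, 1197/10, 933/5]
→ [38, 120, 187]

query (0,3) [L1,L2] — begin 0,0,0
L1 α=4/5: [656/5, 808/5, 392/5]
L2 α=2/3: [1706/15, 2458/15, 654/5]
rounded: [114, 164, 131]

(1,1) stack=L1,L2,L3; from [0,0,0]:
after L1 α=1/2: [117/2, 95/2, 229/2]
after L2 α=7/8: [3295/16, 3007/16, 3267/16]
after L3 α=1/3: [3991/24, 1333/8, 4195/24]
rounded: [166, 167, 175]

at x=0,y=1 over L1,L2,L3:
L1 α=3/5: [96/5, 33, 213/5]
L2 α=1/3: [1097/15, 317/3, 432/5]
L3 α=1/5: [8168/75, 1844/15, 2583/25]
→ [109, 123, 103]

query (1,3) [L1,L2,L3,L4] — begin 0,0,0
+L1 (α=1/2) → [113/2, 93, 163/2]
+L2 (α=1/2) → [179/4, 229/2, 523/4]
+L3 (α=1/8) → [1741/32, 1935/16, 4605/32]
+L4 (α=2/3) → [11789/96, 5039/48, 6845/96]
rounded: [123, 105, 71]

(1,3) stack=L1,L2,L3,L4,L5,L6; from [0,0,0]:
+L1 (α=1/2) → [113/2, 93, 163/2]
+L2 (α=1/2) → [179/4, 229/2, 523/4]
+L3 (α=1/8) → [1741/32, 1935/16, 4605/32]
+L4 (α=2/3) → [11789/96, 5039/48, 6845/96]
+L5 (α=1/3) → [18365/144, 5831/72, 18317/144]
+L6 (α=1/2) → [38237/288, 15623/144, 39629/288]
= [133, 108, 138]

at x=0,y=2 over L1,L2,L3,L4,L5,L6:
after L1 α=1/8: [35/2, 127/8, 23/8]
after L2 α=1/2: [535/4, 511/16, 1783/16]
after L3 α=6/7: [4951/28, 4255/112, 5527/112]
after L4 α=4/7: [33669/196, 59357/784, 94981/784]
after L5 α=2/3: [107365/588, 314941/2352, 173381/2352]
after L6 α=1/8: [114001/672, 380461/2688, 175061/2688]
= [170, 142, 65]


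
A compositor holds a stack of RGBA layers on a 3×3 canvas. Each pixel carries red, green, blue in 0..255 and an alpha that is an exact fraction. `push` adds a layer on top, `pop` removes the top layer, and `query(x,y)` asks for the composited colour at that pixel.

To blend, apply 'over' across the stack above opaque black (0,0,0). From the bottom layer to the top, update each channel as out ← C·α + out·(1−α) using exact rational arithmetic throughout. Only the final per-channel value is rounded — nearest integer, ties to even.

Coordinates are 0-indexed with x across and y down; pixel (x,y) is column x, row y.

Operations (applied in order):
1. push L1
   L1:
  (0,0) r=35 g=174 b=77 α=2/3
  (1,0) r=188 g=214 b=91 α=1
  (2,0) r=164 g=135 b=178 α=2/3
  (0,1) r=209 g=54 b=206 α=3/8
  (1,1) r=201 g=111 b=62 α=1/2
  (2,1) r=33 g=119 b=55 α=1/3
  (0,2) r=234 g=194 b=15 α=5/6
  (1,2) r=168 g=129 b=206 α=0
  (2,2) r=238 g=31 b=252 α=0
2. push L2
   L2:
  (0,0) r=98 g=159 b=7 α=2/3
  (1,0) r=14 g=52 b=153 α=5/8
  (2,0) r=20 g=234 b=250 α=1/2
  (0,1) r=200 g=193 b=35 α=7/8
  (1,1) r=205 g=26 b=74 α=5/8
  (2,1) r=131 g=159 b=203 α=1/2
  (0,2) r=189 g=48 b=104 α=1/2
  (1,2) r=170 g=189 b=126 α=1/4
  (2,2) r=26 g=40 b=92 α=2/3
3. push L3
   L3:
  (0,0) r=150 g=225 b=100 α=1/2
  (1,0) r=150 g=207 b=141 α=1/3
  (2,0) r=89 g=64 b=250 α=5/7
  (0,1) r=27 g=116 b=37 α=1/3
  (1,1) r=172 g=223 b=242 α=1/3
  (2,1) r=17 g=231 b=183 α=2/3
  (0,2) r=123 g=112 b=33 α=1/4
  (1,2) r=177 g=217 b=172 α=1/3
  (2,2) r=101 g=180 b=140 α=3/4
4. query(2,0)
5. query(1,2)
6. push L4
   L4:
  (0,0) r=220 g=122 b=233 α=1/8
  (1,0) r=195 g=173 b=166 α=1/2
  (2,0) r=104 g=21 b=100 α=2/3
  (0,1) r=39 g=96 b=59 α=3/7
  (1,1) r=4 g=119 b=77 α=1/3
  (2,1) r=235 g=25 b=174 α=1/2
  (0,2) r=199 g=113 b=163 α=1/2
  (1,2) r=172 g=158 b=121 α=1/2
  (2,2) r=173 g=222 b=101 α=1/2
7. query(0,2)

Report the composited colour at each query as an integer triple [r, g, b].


(2,0) stack=L1,L2,L3; from [0,0,0]:
L1 α=2/3: [328/3, 90, 356/3]
L2 α=1/2: [194/3, 162, 553/3]
L3 α=5/7: [1723/21, 92, 4856/21]
→ [82, 92, 231]

query (1,2) [L1,L2,L3] — begin 0,0,0
after L1 α=0: [0, 0, 0]
after L2 α=1/4: [85/2, 189/4, 63/2]
after L3 α=1/3: [262/3, 623/6, 235/3]
= [87, 104, 78]

(0,2) stack=L1,L2,L3,L4; from [0,0,0]:
L1 α=5/6: [195, 485/3, 25/2]
L2 α=1/2: [192, 629/6, 233/4]
L3 α=1/4: [699/4, 853/8, 831/16]
L4 α=1/2: [1495/8, 1757/16, 3439/32]
rounded: [187, 110, 107]


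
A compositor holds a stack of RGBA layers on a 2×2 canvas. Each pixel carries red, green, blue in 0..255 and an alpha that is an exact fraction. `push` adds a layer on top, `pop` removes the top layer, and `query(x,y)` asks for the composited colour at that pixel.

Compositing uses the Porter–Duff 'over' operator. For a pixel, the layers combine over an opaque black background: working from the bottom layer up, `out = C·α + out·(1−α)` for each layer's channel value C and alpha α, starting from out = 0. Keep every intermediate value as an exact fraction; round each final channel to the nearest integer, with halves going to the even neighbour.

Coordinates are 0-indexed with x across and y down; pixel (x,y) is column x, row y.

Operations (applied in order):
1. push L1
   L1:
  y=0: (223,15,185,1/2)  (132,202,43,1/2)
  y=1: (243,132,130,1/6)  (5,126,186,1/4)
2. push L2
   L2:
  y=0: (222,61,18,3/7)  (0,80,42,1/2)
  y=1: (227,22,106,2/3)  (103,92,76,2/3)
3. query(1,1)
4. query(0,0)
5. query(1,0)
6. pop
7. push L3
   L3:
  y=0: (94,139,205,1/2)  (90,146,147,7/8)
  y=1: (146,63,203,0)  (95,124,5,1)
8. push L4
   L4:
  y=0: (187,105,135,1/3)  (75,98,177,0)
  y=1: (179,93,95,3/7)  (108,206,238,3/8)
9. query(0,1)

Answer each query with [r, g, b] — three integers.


query (1,1) [L1,L2] — begin 0,0,0
+L1 (α=1/4) → [5/4, 63/2, 93/2]
+L2 (α=2/3) → [829/12, 431/6, 397/6]
rounded: [69, 72, 66]

query (0,0) [L1,L2] — begin 0,0,0
L1 α=1/2: [223/2, 15/2, 185/2]
L2 α=3/7: [1112/7, 213/7, 424/7]
→ [159, 30, 61]

(1,0) stack=L1,L2; from [0,0,0]:
L1 α=1/2: [66, 101, 43/2]
L2 α=1/2: [33, 181/2, 127/4]
= [33, 90, 32]

query (0,1) [L1,L3,L4] — begin 0,0,0
after L1 α=1/6: [81/2, 22, 65/3]
after L3 α=0: [81/2, 22, 65/3]
after L4 α=3/7: [699/7, 367/7, 1115/21]
= [100, 52, 53]


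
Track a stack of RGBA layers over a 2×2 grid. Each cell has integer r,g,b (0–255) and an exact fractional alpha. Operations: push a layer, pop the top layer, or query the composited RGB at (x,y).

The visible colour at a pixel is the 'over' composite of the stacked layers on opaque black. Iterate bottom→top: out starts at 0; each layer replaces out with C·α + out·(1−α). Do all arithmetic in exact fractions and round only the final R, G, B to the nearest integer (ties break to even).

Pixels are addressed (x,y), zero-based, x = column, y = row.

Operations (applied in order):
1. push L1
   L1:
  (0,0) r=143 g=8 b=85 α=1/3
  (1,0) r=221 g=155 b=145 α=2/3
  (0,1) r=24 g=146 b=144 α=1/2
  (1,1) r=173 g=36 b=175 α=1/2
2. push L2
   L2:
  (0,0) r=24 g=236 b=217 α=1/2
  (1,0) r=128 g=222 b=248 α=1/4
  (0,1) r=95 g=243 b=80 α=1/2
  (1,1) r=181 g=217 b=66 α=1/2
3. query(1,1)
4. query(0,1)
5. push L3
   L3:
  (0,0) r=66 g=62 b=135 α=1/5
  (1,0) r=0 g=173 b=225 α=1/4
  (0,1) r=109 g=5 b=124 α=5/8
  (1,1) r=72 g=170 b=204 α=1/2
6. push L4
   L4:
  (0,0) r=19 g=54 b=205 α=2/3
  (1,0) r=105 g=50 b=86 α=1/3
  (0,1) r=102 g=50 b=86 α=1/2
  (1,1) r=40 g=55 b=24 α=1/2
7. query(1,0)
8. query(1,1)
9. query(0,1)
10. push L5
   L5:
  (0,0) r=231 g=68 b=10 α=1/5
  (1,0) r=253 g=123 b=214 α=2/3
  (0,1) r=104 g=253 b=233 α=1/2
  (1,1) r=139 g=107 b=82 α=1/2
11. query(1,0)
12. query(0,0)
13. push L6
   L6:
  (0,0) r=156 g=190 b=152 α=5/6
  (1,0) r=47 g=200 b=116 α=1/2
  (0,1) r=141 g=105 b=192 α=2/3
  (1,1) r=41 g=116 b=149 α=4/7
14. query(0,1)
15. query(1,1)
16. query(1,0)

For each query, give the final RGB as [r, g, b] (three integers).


at x=1,y=1 over L1,L2:
L1 α=1/2: [173/2, 18, 175/2]
L2 α=1/2: [535/4, 235/2, 307/4]
rounded: [134, 118, 77]

query (0,1) [L1,L2] — begin 0,0,0
+L1 (α=1/2) → [12, 73, 72]
+L2 (α=1/2) → [107/2, 158, 76]
→ [54, 158, 76]

(1,0) stack=L1,L2,L3,L4; from [0,0,0]:
after L1 α=2/3: [442/3, 310/3, 290/3]
after L2 α=1/4: [285/2, 133, 269/2]
after L3 α=1/4: [855/8, 143, 1257/8]
after L4 α=1/3: [425/4, 112, 1601/12]
→ [106, 112, 133]

at x=1,y=1 over L1,L2,L3,L4:
after L1 α=1/2: [173/2, 18, 175/2]
after L2 α=1/2: [535/4, 235/2, 307/4]
after L3 α=1/2: [823/8, 575/4, 1123/8]
after L4 α=1/2: [1143/16, 795/8, 1315/16]
→ [71, 99, 82]

query (0,1) [L1,L2,L3,L4] — begin 0,0,0
after L1 α=1/2: [12, 73, 72]
after L2 α=1/2: [107/2, 158, 76]
after L3 α=5/8: [1411/16, 499/8, 106]
after L4 α=1/2: [3043/32, 899/16, 96]
= [95, 56, 96]

(1,0) stack=L1,L2,L3,L4,L5; from [0,0,0]:
+L1 (α=2/3) → [442/3, 310/3, 290/3]
+L2 (α=1/4) → [285/2, 133, 269/2]
+L3 (α=1/4) → [855/8, 143, 1257/8]
+L4 (α=1/3) → [425/4, 112, 1601/12]
+L5 (α=2/3) → [2449/12, 358/3, 6737/36]
= [204, 119, 187]

query (0,0) [L1,L2,L3,L4,L5] — begin 0,0,0
L1 α=1/3: [143/3, 8/3, 85/3]
L2 α=1/2: [215/6, 358/3, 368/3]
L3 α=1/5: [628/15, 1618/15, 1877/15]
L4 α=2/3: [1198/45, 3238/45, 8027/45]
L5 α=1/5: [15187/225, 16012/225, 32558/225]
= [67, 71, 145]

at x=0,y=1 over L1,L2,L3,L4,L5,L6:
after L1 α=1/2: [12, 73, 72]
after L2 α=1/2: [107/2, 158, 76]
after L3 α=5/8: [1411/16, 499/8, 106]
after L4 α=1/2: [3043/32, 899/16, 96]
after L5 α=1/2: [6371/64, 4947/32, 329/2]
after L6 α=2/3: [24419/192, 3889/32, 1097/6]
→ [127, 122, 183]

(1,1) stack=L1,L2,L3,L4,L5,L6; from [0,0,0]:
L1 α=1/2: [173/2, 18, 175/2]
L2 α=1/2: [535/4, 235/2, 307/4]
L3 α=1/2: [823/8, 575/4, 1123/8]
L4 α=1/2: [1143/16, 795/8, 1315/16]
L5 α=1/2: [3367/32, 1651/16, 2627/32]
L6 α=4/7: [15349/224, 12377/112, 26953/224]
→ [69, 111, 120]

query (1,0) [L1,L2,L3,L4,L5,L6] — begin 0,0,0
after L1 α=2/3: [442/3, 310/3, 290/3]
after L2 α=1/4: [285/2, 133, 269/2]
after L3 α=1/4: [855/8, 143, 1257/8]
after L4 α=1/3: [425/4, 112, 1601/12]
after L5 α=2/3: [2449/12, 358/3, 6737/36]
after L6 α=1/2: [3013/24, 479/3, 10913/72]
→ [126, 160, 152]


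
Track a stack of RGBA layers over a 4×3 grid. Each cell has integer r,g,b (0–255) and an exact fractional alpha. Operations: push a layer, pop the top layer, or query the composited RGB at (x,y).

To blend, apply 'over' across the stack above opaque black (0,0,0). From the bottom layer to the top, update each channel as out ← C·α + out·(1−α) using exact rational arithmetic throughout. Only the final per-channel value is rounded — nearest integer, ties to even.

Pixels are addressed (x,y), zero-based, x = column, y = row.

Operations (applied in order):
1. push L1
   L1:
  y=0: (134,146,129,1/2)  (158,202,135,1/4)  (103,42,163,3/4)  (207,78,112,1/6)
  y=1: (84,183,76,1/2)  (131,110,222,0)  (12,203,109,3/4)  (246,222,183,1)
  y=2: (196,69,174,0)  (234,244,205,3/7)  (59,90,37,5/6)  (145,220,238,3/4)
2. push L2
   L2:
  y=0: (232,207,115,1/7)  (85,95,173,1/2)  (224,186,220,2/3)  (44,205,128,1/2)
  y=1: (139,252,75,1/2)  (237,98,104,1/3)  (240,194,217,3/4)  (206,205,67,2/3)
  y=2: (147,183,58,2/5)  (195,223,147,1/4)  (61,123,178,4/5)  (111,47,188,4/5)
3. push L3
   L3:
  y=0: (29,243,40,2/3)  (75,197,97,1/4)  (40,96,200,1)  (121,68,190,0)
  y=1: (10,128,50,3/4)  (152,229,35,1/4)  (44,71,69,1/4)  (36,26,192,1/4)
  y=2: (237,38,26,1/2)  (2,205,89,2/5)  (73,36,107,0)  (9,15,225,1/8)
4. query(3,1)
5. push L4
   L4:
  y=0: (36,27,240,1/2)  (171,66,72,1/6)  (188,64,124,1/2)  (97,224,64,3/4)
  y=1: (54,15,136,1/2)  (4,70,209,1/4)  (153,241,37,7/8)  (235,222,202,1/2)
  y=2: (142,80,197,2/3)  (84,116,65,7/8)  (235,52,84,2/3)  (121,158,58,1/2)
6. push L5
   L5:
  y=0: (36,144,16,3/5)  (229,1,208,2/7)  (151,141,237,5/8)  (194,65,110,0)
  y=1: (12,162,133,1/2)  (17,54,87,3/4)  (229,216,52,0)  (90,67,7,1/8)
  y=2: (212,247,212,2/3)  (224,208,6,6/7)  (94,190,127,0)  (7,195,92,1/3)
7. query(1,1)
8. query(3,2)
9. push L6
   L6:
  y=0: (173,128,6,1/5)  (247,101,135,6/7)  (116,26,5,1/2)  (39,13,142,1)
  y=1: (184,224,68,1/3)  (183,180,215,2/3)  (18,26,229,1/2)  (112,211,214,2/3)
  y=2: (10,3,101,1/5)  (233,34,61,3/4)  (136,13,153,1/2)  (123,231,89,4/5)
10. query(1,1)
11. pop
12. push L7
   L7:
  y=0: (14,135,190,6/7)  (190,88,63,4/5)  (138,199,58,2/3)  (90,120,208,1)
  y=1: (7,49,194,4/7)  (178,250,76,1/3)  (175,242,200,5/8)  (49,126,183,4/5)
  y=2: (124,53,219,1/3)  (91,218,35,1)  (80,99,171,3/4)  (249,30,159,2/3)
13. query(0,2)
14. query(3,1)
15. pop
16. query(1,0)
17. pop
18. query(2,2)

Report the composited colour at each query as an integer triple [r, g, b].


at x=3,y=1 over L1,L2,L3:
L1 α=1: [246, 222, 183]
L2 α=2/3: [658/3, 632/3, 317/3]
L3 α=1/4: [347/2, 329/2, 509/4]
→ [174, 164, 127]

(1,1) stack=L1,L2,L3,L4,L5; from [0,0,0]:
L1 α=0: [0, 0, 0]
L2 α=1/3: [79, 98/3, 104/3]
L3 α=1/4: [389/4, 327/4, 139/4]
L4 α=1/4: [1183/16, 1261/16, 1253/16]
L5 α=3/4: [1999/64, 3853/64, 5429/64]
rounded: [31, 60, 85]

query (3,2) [L1,L2,L3,L4,L5] — begin 0,0,0
after L1 α=3/4: [435/4, 165, 357/2]
after L2 α=4/5: [2211/20, 353/5, 1861/10]
after L3 α=1/8: [15657/160, 1273/20, 15277/80]
after L4 α=1/2: [35017/320, 4433/40, 19917/160]
after L5 α=1/3: [36137/480, 8333/60, 27277/240]
= [75, 139, 114]

(1,1) stack=L1,L2,L3,L4,L5,L6; from [0,0,0]:
after L1 α=0: [0, 0, 0]
after L2 α=1/3: [79, 98/3, 104/3]
after L3 α=1/4: [389/4, 327/4, 139/4]
after L4 α=1/4: [1183/16, 1261/16, 1253/16]
after L5 α=3/4: [1999/64, 3853/64, 5429/64]
after L6 α=2/3: [25423/192, 26893/192, 10983/64]
→ [132, 140, 172]

at x=0,y=2 over L1,L2,L3,L4,L5,L7:
after L1 α=0: [0, 0, 0]
after L2 α=2/5: [294/5, 366/5, 116/5]
after L3 α=1/2: [1479/10, 278/5, 123/5]
after L4 α=2/3: [4319/30, 1078/15, 2093/15]
after L5 α=2/3: [17039/90, 8488/45, 8453/45]
after L7 α=1/3: [22619/135, 19361/135, 26761/135]
rounded: [168, 143, 198]

query (3,1) [L1,L2,L3,L4,L5,L7] — begin 0,0,0
after L1 α=1: [246, 222, 183]
after L2 α=2/3: [658/3, 632/3, 317/3]
after L3 α=1/4: [347/2, 329/2, 509/4]
after L4 α=1/2: [817/4, 773/4, 1317/8]
after L5 α=1/8: [6079/32, 5679/32, 9275/64]
after L7 α=4/5: [12351/160, 21807/160, 56123/320]
→ [77, 136, 175]

query (1,0) [L1,L2,L3,L4,L5] — begin 0,0,0
after L1 α=1/4: [79/2, 101/2, 135/4]
after L2 α=1/2: [249/4, 291/4, 827/8]
after L3 α=1/4: [1047/16, 1661/16, 3257/32]
after L4 α=1/6: [2657/32, 9361/96, 18589/192]
after L5 α=2/7: [27941/224, 46997/672, 172817/1344]
rounded: [125, 70, 129]

(2,2) stack=L1,L2,L3,L4; from [0,0,0]:
+L1 (α=5/6) → [295/6, 75, 185/6]
+L2 (α=4/5) → [1759/30, 567/5, 4457/30]
+L3 (α=0) → [1759/30, 567/5, 4457/30]
+L4 (α=2/3) → [15859/90, 1087/15, 9497/90]
= [176, 72, 106]


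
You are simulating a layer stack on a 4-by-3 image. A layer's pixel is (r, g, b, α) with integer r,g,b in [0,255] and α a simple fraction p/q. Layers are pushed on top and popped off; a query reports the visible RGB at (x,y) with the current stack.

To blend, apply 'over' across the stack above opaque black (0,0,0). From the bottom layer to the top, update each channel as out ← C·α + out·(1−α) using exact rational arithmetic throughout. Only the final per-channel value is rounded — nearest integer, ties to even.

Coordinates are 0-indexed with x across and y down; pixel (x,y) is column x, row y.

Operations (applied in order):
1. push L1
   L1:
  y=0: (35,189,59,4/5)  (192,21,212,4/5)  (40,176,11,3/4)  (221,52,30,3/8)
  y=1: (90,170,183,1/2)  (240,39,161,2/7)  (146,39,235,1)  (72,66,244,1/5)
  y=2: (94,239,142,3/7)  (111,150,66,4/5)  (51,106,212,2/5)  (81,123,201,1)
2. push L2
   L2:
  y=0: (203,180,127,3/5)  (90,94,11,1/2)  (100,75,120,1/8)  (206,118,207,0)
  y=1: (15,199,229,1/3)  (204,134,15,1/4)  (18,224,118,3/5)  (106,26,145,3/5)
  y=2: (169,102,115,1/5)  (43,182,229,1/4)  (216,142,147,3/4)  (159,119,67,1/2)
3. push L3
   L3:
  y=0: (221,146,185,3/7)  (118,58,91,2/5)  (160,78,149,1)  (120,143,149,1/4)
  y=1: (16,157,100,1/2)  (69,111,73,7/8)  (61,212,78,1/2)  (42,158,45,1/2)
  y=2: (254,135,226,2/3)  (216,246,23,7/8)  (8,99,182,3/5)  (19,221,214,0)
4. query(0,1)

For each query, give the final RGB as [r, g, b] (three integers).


query (0,1) [L1,L2,L3] — begin 0,0,0
L1 α=1/2: [45, 85, 183/2]
L2 α=1/3: [35, 123, 412/3]
L3 α=1/2: [51/2, 140, 356/3]
= [26, 140, 119]


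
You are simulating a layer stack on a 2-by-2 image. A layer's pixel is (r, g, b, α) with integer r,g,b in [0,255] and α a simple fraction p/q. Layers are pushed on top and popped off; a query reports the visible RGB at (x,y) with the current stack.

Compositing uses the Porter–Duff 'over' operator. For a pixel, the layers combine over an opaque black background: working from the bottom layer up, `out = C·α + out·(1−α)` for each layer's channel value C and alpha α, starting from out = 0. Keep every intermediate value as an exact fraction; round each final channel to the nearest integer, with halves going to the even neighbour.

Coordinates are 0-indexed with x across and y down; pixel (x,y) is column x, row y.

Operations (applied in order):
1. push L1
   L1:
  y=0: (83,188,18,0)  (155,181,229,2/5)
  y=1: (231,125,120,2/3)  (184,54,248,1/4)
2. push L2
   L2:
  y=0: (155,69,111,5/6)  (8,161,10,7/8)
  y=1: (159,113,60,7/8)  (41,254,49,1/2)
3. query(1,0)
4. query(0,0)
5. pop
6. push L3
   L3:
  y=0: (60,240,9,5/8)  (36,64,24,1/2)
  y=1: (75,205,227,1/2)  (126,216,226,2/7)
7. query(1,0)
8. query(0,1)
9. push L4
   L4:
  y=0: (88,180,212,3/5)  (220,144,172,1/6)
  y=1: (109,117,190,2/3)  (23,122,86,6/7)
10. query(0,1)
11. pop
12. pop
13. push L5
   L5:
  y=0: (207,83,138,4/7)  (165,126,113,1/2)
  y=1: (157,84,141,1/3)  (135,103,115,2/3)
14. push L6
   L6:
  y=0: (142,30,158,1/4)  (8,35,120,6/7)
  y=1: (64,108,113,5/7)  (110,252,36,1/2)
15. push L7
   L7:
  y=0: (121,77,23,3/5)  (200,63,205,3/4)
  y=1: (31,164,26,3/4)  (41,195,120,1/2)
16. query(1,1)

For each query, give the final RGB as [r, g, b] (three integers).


at x=1,y=0 over L1,L2:
after L1 α=2/5: [62, 362/5, 458/5]
after L2 α=7/8: [59/4, 5997/40, 101/5]
→ [15, 150, 20]

at x=0,y=0 over L1,L2:
+L1 (α=0) → [0, 0, 0]
+L2 (α=5/6) → [775/6, 115/2, 185/2]
= [129, 58, 92]

at x=1,y=0 over L1,L3:
L1 α=2/5: [62, 362/5, 458/5]
L3 α=1/2: [49, 341/5, 289/5]
rounded: [49, 68, 58]

at x=0,y=1 over L1,L3:
after L1 α=2/3: [154, 250/3, 80]
after L3 α=1/2: [229/2, 865/6, 307/2]
→ [114, 144, 154]

(0,1) stack=L1,L3,L4; from [0,0,0]:
after L1 α=2/3: [154, 250/3, 80]
after L3 α=1/2: [229/2, 865/6, 307/2]
after L4 α=2/3: [665/6, 2269/18, 1067/6]
= [111, 126, 178]

query (1,1) [L1,L5,L6,L7] — begin 0,0,0
after L1 α=1/4: [46, 27/2, 62]
after L5 α=2/3: [316/3, 439/6, 292/3]
after L6 α=1/2: [323/3, 1951/12, 200/3]
after L7 α=1/2: [223/3, 4291/24, 280/3]
rounded: [74, 179, 93]
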